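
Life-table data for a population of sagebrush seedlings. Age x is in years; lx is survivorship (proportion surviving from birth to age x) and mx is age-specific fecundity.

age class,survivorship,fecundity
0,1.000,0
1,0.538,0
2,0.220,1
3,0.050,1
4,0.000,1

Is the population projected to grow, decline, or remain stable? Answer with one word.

R0 = Σ lx·mx = 0 + 0 + 0.22 + 0.05 + 0 = 0.27
R0 < 1, so the population is declining.

declining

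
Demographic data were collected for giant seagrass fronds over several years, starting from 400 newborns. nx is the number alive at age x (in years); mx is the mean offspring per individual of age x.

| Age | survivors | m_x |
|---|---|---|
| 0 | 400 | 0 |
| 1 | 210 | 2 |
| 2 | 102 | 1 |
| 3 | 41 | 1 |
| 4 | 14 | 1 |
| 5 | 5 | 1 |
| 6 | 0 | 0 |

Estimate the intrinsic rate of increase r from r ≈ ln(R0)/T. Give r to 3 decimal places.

lx = nx/n0 = nx/400: 1, 0.525, 0.255, 0.1025, 0.035, 0.0125, 0
R0 = Σ lx·mx = 0 + 1.05 + 0.255 + 0.1025 + 0.035 + 0.0125 + 0 = 1.455
Σ x·lx·mx = 2.07; T = 2.07/1.455 = 1.42268…
r ≈ ln(R0)/T = ln(1.455)/1.42268… = 0.26359… → 0.264

0.264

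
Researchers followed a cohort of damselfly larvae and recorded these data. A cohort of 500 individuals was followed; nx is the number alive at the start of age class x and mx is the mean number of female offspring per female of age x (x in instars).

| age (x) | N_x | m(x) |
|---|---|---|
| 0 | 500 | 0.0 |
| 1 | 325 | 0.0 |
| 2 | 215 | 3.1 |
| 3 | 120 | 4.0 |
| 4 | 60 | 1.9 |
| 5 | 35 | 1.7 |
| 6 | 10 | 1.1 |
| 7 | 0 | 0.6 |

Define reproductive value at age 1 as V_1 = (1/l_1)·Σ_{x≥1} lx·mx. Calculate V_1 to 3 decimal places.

4.095

lx = nx/n0 = nx/500: 1, 0.65, 0.43, 0.24, 0.12, 0.07, 0.02, 0
lx·mx for x ≥ 1: 0, 1.333, 0.96, 0.228, 0.119, 0.022, 0 → sum = 2.662
V_1 = 2.662 / l_1 = 2.662 / 0.65 = 4.095385… → 4.095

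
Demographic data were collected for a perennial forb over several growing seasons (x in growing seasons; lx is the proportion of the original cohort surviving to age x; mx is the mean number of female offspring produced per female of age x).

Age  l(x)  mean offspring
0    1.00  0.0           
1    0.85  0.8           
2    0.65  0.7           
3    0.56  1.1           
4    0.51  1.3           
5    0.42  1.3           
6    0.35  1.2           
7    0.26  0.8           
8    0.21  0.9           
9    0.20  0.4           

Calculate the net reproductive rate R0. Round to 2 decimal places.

3.86

lx·mx by age: 0, 0.68, 0.455, 0.616, 0.663, 0.546, 0.42, 0.208, 0.189, 0.08
R0 = Σ lx·mx = 3.857 → 3.86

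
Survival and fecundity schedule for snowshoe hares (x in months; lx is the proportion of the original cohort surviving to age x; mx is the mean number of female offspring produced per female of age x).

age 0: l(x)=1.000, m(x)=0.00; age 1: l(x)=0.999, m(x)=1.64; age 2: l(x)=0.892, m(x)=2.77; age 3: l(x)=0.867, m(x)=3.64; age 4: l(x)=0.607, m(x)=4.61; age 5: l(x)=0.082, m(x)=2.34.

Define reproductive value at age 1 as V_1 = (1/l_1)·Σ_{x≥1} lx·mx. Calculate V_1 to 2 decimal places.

10.27

lx·mx for x ≥ 1: 1.63836, 2.47084, 3.15588, 2.79827, 0.19188 → sum = 10.25523
V_1 = 10.25523 / l_1 = 10.25523 / 0.999 = 10.265495… → 10.27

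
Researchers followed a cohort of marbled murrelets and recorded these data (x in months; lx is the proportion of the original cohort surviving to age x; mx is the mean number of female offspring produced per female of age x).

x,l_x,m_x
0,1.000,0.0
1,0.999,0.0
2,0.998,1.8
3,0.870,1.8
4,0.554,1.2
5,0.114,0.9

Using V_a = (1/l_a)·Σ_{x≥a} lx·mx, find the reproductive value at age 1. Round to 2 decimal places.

lx·mx for x ≥ 1: 0, 1.7964, 1.566, 0.6648, 0.1026 → sum = 4.1298
V_1 = 4.1298 / l_1 = 4.1298 / 0.999 = 4.133934… → 4.13

4.13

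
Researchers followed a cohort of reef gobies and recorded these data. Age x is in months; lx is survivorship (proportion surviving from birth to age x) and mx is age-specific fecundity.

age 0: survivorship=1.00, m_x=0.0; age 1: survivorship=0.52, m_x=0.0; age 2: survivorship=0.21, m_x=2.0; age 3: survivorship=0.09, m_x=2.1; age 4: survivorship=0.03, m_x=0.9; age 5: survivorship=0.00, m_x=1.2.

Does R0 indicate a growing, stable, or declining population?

R0 = Σ lx·mx = 0 + 0 + 0.42 + 0.189 + 0.027 + 0 = 0.636
R0 < 1, so the population is declining.

declining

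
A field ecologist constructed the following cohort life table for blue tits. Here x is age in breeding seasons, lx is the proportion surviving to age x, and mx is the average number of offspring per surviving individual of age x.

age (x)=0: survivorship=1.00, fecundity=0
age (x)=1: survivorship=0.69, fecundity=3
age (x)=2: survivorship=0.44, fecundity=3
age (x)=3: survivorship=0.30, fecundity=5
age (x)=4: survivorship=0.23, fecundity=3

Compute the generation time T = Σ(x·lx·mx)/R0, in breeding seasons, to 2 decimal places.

lx·mx: 0, 2.07, 1.32, 1.5, 0.69 → R0 = 5.58
x·lx·mx: 0, 2.07, 2.64, 4.5, 2.76 → Σ = 11.97
T = 11.97 / 5.58 = 2.145161… → 2.15

2.15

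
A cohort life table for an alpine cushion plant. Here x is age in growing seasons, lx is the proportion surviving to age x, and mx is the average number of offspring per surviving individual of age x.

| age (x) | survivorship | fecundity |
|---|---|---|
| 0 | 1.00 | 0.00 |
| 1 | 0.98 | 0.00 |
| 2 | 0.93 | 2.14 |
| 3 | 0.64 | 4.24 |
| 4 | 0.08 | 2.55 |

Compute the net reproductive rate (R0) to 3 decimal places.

4.908

lx·mx by age: 0, 0, 1.9902, 2.7136, 0.204
R0 = Σ lx·mx = 4.9078 → 4.908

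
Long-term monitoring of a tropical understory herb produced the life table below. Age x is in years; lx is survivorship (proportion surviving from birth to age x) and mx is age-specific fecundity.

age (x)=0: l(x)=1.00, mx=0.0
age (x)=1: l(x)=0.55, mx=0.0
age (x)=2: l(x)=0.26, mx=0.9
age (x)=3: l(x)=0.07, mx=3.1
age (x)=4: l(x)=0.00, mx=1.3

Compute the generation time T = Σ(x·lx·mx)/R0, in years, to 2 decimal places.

2.48

lx·mx: 0, 0, 0.234, 0.217, 0 → R0 = 0.451
x·lx·mx: 0, 0, 0.468, 0.651, 0 → Σ = 1.119
T = 1.119 / 0.451 = 2.481153… → 2.48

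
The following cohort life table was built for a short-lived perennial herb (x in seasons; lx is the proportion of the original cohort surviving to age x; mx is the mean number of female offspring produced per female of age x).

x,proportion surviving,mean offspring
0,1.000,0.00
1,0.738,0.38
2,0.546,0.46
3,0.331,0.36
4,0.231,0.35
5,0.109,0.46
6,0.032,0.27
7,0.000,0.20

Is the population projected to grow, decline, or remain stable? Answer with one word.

R0 = Σ lx·mx = 0 + 0.28044 + 0.25116 + 0.11916 + 0.08085 + 0.05014 + 0.00864 + 0 = 0.79039
R0 < 1, so the population is declining.

declining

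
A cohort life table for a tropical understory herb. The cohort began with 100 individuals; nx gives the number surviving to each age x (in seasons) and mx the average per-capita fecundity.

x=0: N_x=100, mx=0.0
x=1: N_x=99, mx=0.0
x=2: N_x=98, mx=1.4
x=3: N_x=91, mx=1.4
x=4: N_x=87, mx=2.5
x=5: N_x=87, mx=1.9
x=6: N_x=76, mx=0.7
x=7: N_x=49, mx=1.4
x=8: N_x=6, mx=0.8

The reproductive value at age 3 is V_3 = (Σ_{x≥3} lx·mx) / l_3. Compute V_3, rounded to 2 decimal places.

lx = nx/n0 = nx/100: 1, 0.99, 0.98, 0.91, 0.87, 0.87, 0.76, 0.49, 0.06
lx·mx for x ≥ 3: 1.274, 2.175, 1.653, 0.532, 0.686, 0.048 → sum = 6.368
V_3 = 6.368 / l_3 = 6.368 / 0.91 = 6.997802… → 7.00

7.00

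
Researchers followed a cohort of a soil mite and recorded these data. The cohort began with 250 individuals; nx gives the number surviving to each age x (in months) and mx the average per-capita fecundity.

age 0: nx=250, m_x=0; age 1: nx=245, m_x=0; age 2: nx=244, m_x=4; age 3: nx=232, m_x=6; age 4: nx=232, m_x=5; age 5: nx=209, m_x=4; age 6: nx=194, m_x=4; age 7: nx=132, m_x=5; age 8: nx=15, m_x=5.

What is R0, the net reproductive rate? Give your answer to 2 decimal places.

lx = nx/n0 = nx/250: 1, 0.98, 0.976, 0.928, 0.928, 0.836, 0.776, 0.528, 0.06
lx·mx by age: 0, 0, 3.904, 5.568, 4.64, 3.344, 3.104, 2.64, 0.3
R0 = Σ lx·mx = 23.5 → 23.50

23.50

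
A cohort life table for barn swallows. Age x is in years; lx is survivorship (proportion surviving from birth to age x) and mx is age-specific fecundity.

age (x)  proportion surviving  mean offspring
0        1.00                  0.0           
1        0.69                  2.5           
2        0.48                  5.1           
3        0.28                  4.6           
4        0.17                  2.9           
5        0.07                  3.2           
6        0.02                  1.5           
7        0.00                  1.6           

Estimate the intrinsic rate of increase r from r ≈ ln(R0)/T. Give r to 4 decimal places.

0.8239

R0 = Σ lx·mx = 0 + 1.725 + 2.448 + 1.288 + 0.493 + 0.224 + 0.03 + 0 = 6.208
Σ x·lx·mx = 13.757; T = 13.757/6.208 = 2.21601…
r ≈ ln(R0)/T = ln(6.208)/2.21601… = 0.82393… → 0.8239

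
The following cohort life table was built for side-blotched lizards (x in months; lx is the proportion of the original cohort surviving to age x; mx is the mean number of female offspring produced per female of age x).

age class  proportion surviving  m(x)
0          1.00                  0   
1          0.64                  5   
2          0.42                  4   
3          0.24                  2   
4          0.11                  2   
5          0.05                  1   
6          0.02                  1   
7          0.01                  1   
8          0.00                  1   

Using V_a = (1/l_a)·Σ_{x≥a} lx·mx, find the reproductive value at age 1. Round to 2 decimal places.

lx·mx for x ≥ 1: 3.2, 1.68, 0.48, 0.22, 0.05, 0.02, 0.01, 0 → sum = 5.66
V_1 = 5.66 / l_1 = 5.66 / 0.64 = 8.84375 → 8.84

8.84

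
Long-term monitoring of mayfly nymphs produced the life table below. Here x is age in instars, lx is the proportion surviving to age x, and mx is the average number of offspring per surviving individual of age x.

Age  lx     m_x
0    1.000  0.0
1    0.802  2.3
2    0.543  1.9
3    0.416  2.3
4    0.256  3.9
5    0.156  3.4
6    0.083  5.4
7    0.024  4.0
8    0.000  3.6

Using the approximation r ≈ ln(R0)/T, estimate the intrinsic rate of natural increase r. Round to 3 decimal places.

0.625

R0 = Σ lx·mx = 0 + 1.8446 + 1.0317 + 0.9568 + 0.9984 + 0.5304 + 0.4482 + 0.096 + 0 = 5.9061
Σ x·lx·mx = 16.7852; T = 16.7852/5.9061 = 2.84201…
r ≈ ln(R0)/T = ln(5.9061)/2.84201… = 0.6249… → 0.625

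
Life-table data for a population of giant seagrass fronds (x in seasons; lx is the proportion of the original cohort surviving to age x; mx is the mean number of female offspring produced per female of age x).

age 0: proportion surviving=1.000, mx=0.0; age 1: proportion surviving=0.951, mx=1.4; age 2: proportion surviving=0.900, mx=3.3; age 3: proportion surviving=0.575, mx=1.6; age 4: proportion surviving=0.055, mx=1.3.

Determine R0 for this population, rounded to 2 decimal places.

5.29

lx·mx by age: 0, 1.3314, 2.97, 0.92, 0.0715
R0 = Σ lx·mx = 5.2929 → 5.29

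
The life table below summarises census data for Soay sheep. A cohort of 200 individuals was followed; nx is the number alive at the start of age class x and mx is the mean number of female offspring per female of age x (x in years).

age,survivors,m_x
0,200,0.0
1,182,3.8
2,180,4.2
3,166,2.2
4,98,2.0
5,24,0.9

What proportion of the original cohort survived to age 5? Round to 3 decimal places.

l_5 = n_5/n_0 = 24/200 = 0.12 → 0.120

0.120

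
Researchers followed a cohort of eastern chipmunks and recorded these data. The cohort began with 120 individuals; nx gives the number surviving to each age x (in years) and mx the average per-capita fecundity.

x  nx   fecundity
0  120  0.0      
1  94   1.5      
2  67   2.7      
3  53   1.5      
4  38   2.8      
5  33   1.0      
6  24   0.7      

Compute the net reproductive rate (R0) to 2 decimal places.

lx = nx/n0 = nx/120: 1, 0.78333…, 0.55833…, 0.44167…, 0.31667…, 0.275, 0.2
lx·mx by age: 0, 1.175…, 1.5075…, 0.6625…, 0.886667…, 0.275, 0.14
R0 = Σ lx·mx = 4.646667… → 4.65

4.65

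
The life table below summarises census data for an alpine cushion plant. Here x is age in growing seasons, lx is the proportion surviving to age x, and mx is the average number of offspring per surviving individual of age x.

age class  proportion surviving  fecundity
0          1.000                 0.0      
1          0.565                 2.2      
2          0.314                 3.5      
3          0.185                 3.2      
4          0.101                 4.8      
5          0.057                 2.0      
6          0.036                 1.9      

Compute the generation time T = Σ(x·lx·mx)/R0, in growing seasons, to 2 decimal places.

2.26

lx·mx: 0, 1.243, 1.099, 0.592, 0.4848, 0.114, 0.0684 → R0 = 3.6012
x·lx·mx: 0, 1.243, 2.198, 1.776, 1.9392, 0.57, 0.4104 → Σ = 8.1366
T = 8.1366 / 3.6012 = 2.259414… → 2.26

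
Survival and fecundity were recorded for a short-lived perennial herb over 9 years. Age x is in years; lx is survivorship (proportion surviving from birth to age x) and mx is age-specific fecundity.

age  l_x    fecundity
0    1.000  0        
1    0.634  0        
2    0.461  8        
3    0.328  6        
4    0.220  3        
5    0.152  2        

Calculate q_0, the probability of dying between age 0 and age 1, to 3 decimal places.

0.366

q_0 = (l_0 − l_1) / l_0 = (1 − 0.634) / 1
     = 0.366 / 1 = 0.366 → 0.366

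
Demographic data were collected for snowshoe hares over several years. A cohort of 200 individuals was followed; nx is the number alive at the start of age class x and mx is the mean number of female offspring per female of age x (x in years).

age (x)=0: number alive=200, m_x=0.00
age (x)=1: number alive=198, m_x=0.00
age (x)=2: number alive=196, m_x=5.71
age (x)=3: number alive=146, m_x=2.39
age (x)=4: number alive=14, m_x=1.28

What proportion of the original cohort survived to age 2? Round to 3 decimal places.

0.980

l_2 = n_2/n_0 = 196/200 = 0.98 → 0.980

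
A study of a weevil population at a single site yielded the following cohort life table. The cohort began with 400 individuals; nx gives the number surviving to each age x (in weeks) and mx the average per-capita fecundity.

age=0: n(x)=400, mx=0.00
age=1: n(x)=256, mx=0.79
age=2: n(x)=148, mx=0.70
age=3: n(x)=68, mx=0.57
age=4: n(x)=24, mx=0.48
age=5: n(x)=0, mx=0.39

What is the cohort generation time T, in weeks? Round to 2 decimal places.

lx = nx/n0 = nx/400: 1, 0.64, 0.37, 0.17, 0.06, 0
lx·mx: 0, 0.5056, 0.259, 0.0969, 0.0288, 0 → R0 = 0.8903
x·lx·mx: 0, 0.5056, 0.518, 0.2907, 0.1152, 0 → Σ = 1.4295
T = 1.4295 / 0.8903 = 1.605639… → 1.61

1.61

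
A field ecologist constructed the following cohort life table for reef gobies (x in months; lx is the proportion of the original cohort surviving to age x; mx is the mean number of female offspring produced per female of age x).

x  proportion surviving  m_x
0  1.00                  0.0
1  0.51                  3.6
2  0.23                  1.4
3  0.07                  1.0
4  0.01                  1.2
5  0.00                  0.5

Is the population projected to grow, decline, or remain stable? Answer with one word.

growing

R0 = Σ lx·mx = 0 + 1.836 + 0.322 + 0.07 + 0.012 + 0 = 2.24
R0 > 1, so the population is growing.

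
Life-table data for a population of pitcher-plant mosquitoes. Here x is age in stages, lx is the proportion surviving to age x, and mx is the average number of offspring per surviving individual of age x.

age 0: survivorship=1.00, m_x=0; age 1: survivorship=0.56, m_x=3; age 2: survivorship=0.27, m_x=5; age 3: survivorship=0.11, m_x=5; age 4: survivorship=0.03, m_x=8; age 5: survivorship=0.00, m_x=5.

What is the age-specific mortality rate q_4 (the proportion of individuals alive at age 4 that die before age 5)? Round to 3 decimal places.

1.000

q_4 = (l_4 − l_5) / l_4 = (0.03 − 0) / 0.03
     = 0.03 / 0.03 = 1 → 1.000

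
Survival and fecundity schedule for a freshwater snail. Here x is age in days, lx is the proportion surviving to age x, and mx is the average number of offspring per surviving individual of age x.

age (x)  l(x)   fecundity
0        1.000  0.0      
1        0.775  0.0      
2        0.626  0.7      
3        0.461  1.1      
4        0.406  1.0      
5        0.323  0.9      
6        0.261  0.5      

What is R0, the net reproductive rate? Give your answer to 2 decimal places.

lx·mx by age: 0, 0, 0.4382, 0.5071, 0.406, 0.2907, 0.1305
R0 = Σ lx·mx = 1.7725 → 1.77

1.77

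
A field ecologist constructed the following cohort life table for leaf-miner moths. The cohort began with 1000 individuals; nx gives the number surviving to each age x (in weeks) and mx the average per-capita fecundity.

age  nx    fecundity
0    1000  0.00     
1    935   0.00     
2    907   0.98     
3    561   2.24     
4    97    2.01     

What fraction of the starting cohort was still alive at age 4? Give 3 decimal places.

l_4 = n_4/n_0 = 97/1000 = 0.097 → 0.097

0.097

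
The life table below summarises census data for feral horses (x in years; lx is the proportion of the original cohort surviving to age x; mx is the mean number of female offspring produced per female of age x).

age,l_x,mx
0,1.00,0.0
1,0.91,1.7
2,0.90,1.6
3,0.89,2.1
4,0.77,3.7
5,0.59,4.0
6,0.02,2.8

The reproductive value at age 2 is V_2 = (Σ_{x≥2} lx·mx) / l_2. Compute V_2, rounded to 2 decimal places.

9.53

lx·mx for x ≥ 2: 1.44, 1.869, 2.849, 2.36, 0.056 → sum = 8.574
V_2 = 8.574 / l_2 = 8.574 / 0.9 = 9.526667… → 9.53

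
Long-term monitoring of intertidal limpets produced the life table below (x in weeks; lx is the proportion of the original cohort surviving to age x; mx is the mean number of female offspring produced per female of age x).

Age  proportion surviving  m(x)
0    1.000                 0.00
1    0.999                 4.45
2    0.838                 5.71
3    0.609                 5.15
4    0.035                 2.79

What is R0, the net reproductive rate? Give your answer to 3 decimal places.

12.465

lx·mx by age: 0, 4.44555, 4.78498, 3.13635, 0.09765
R0 = Σ lx·mx = 12.46453 → 12.465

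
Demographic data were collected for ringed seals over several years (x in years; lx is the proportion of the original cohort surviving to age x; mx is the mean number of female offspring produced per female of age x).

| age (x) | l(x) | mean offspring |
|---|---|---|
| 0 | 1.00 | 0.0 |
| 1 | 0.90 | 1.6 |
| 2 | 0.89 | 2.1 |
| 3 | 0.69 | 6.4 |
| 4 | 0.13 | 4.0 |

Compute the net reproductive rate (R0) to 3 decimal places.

lx·mx by age: 0, 1.44, 1.869, 4.416, 0.52
R0 = Σ lx·mx = 8.245 → 8.245

8.245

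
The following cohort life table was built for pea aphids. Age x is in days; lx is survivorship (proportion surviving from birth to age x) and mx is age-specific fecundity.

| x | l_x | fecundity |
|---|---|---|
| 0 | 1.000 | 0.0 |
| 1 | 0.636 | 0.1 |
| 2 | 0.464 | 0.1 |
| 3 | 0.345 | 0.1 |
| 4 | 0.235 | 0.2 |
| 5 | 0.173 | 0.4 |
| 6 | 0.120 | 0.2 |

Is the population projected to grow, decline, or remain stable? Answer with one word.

declining

R0 = Σ lx·mx = 0 + 0.0636 + 0.0464 + 0.0345 + 0.047 + 0.0692 + 0.024 = 0.2847
R0 < 1, so the population is declining.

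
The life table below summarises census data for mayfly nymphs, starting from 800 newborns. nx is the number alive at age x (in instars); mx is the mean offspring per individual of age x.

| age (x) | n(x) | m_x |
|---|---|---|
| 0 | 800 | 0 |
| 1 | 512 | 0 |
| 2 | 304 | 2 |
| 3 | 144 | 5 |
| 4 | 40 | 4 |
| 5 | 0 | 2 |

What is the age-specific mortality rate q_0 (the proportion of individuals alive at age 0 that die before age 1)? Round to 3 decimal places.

0.360

lx = nx/n0 = nx/800: 1, 0.64, 0.38, 0.18, 0.05, 0
q_0 = (l_0 − l_1) / l_0 = (1 − 0.64) / 1
     = 0.36 / 1 = 0.36 → 0.360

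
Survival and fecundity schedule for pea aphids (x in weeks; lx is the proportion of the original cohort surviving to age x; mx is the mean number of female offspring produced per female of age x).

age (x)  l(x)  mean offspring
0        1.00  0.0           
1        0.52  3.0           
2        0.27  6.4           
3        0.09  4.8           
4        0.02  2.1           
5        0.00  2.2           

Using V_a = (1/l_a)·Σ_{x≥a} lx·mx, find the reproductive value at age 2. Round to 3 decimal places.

lx·mx for x ≥ 2: 1.728, 0.432, 0.042, 0 → sum = 2.202
V_2 = 2.202 / l_2 = 2.202 / 0.27 = 8.155556… → 8.156

8.156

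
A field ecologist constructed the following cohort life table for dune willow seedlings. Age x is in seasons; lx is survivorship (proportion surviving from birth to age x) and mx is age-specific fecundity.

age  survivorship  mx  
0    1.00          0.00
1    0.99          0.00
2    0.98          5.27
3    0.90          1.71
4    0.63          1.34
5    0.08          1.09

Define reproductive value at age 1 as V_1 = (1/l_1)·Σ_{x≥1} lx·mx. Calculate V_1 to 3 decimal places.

lx·mx for x ≥ 1: 0, 5.1646, 1.539, 0.8442, 0.0872 → sum = 7.635
V_1 = 7.635 / l_1 = 7.635 / 0.99 = 7.712121… → 7.712

7.712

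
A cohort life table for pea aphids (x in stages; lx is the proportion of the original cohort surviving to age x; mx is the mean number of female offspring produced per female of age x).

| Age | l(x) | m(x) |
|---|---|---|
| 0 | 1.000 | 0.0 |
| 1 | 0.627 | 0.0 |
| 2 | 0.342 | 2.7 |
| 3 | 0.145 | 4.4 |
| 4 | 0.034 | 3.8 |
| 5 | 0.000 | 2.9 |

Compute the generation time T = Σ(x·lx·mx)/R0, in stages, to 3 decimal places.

lx·mx: 0, 0, 0.9234, 0.638, 0.1292, 0 → R0 = 1.6906
x·lx·mx: 0, 0, 1.8468, 1.914, 0.5168, 0 → Σ = 4.2776
T = 4.2776 / 1.6906 = 2.530226… → 2.530

2.530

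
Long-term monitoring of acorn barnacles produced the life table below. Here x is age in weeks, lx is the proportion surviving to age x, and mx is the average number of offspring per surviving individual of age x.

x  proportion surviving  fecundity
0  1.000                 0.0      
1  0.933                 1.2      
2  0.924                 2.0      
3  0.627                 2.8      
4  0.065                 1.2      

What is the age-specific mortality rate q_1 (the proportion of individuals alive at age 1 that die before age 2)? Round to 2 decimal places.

q_1 = (l_1 − l_2) / l_1 = (0.933 − 0.924) / 0.933
     = 0.009 / 0.933 = 0.009646… → 0.01

0.01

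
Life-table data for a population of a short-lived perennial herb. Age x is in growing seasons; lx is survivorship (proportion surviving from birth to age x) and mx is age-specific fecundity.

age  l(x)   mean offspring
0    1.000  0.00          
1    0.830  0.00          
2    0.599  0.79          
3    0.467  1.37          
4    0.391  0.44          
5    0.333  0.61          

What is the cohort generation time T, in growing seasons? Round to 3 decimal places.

3.071

lx·mx: 0, 0, 0.47321, 0.63979, 0.17204, 0.20313 → R0 = 1.48817
x·lx·mx: 0, 0, 0.94642, 1.91937, 0.68816, 1.01565 → Σ = 4.5696
T = 4.5696 / 1.48817 = 3.070617… → 3.071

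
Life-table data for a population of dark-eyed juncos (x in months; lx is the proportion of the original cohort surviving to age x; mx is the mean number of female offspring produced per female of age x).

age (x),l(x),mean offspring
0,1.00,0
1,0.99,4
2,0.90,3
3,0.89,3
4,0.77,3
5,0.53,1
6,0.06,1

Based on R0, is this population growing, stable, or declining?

growing

R0 = Σ lx·mx = 0 + 3.96 + 2.7 + 2.67 + 2.31 + 0.53 + 0.06 = 12.23
R0 > 1, so the population is growing.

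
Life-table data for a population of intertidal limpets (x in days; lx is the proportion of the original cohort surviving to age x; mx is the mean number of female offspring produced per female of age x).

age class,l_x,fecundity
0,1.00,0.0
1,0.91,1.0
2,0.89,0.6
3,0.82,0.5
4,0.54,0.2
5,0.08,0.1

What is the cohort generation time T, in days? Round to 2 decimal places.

lx·mx: 0, 0.91, 0.534, 0.41, 0.108, 0.008 → R0 = 1.97
x·lx·mx: 0, 0.91, 1.068, 1.23, 0.432, 0.04 → Σ = 3.68
T = 3.68 / 1.97 = 1.86802… → 1.87

1.87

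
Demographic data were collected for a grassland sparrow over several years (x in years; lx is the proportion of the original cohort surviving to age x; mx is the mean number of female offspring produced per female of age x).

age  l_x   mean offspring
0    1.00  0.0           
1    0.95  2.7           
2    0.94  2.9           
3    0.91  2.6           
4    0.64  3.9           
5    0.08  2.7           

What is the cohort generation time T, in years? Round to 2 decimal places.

2.52

lx·mx: 0, 2.565, 2.726, 2.366, 2.496, 0.216 → R0 = 10.369
x·lx·mx: 0, 2.565, 5.452, 7.098, 9.984, 1.08 → Σ = 26.179
T = 26.179 / 10.369 = 2.524737… → 2.52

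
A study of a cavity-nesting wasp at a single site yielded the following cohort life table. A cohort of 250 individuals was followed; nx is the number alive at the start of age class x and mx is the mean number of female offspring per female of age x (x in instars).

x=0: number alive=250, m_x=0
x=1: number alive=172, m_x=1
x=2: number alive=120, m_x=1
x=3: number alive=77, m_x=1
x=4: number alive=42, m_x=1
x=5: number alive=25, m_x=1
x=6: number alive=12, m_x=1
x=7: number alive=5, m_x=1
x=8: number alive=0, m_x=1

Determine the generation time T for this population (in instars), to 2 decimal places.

2.30

lx = nx/n0 = nx/250: 1, 0.688, 0.48, 0.308, 0.168, 0.1, 0.048, 0.02, 0
lx·mx: 0, 0.688, 0.48, 0.308, 0.168, 0.1, 0.048, 0.02, 0 → R0 = 1.812
x·lx·mx: 0, 0.688, 0.96, 0.924, 0.672, 0.5, 0.288, 0.14, 0 → Σ = 4.172
T = 4.172 / 1.812 = 2.302428… → 2.30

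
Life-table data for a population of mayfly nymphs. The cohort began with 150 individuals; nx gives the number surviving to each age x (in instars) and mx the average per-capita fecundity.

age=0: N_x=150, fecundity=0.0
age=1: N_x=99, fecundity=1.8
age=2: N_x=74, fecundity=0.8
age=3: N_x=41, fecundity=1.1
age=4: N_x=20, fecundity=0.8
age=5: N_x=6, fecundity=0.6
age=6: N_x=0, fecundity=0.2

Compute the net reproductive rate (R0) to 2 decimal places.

lx = nx/n0 = nx/150: 1, 0.66, 0.49333…, 0.27333…, 0.13333…, 0.04, 0
lx·mx by age: 0, 1.188, 0.394667…, 0.300667…, 0.106667…, 0.024, 0
R0 = Σ lx·mx = 2.014… → 2.01

2.01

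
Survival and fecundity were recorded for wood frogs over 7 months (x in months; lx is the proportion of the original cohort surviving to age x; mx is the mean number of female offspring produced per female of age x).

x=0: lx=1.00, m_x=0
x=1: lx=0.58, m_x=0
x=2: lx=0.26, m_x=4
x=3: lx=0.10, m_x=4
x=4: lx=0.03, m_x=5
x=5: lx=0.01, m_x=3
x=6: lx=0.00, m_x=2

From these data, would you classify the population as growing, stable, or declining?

R0 = Σ lx·mx = 0 + 0 + 1.04 + 0.4 + 0.15 + 0.03 + 0 = 1.62
R0 > 1, so the population is growing.

growing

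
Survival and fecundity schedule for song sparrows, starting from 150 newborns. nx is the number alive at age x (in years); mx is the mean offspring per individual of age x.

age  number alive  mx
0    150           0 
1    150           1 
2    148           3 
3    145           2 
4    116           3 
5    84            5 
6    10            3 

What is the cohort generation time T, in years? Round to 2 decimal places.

3.32

lx = nx/n0 = nx/150: 1, 1, 0.98667…, 0.96667…, 0.77333…, 0.56, 0.06667…
lx·mx: 0, 1, 2.96…, 1.933333…, 2.32…, 2.8, 0.2… → R0 = 11.213333…
x·lx·mx: 0, 1, 5.92…, 5.8…, 9.28…, 14, 1.2… → Σ = 37.2…
T = 37.2… / 11.213333… = 3.317479… → 3.32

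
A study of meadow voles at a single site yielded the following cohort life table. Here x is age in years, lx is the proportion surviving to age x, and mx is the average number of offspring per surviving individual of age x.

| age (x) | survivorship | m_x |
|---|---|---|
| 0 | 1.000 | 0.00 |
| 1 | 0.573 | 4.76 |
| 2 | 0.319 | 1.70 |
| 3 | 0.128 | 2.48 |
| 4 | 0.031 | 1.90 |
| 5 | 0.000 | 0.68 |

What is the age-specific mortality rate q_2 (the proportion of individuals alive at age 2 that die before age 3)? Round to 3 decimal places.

q_2 = (l_2 − l_3) / l_2 = (0.319 − 0.128) / 0.319
     = 0.191 / 0.319 = 0.598746… → 0.599

0.599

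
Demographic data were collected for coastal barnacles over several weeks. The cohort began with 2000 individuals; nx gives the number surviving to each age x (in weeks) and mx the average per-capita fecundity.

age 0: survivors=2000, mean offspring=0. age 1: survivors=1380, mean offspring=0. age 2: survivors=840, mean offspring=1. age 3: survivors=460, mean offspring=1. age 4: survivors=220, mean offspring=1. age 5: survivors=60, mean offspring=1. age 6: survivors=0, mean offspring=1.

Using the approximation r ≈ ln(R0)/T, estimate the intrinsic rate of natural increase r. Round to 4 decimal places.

lx = nx/n0 = nx/2000: 1, 0.69, 0.42, 0.23, 0.11, 0.03, 0
R0 = Σ lx·mx = 0 + 0 + 0.42 + 0.23 + 0.11 + 0.03 + 0 = 0.79
Σ x·lx·mx = 2.12; T = 2.12/0.79 = 2.68354…
r ≈ ln(R0)/T = ln(0.79)/2.68354… = -0.08784… → -0.0878

-0.0878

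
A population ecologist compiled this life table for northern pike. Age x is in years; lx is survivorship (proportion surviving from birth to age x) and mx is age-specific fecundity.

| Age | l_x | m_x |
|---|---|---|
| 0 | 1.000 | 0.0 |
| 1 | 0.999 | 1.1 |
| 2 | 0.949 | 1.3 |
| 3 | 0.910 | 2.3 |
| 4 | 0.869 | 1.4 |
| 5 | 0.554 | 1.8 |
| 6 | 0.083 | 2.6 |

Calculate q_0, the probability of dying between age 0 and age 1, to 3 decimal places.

q_0 = (l_0 − l_1) / l_0 = (1 − 0.999) / 1
     = 0.001 / 1 = 0.001 → 0.001

0.001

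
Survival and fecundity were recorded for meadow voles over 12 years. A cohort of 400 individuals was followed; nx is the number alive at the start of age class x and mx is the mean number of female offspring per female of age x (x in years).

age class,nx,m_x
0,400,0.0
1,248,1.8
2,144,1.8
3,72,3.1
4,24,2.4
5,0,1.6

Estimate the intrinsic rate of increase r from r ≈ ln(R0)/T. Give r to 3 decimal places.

lx = nx/n0 = nx/400: 1, 0.62, 0.36, 0.18, 0.06, 0
R0 = Σ lx·mx = 0 + 1.116 + 0.648 + 0.558 + 0.144 + 0 = 2.466
Σ x·lx·mx = 4.662; T = 4.662/2.466 = 1.89051…
r ≈ ln(R0)/T = ln(2.466)/1.89051… = 0.47744… → 0.477

0.477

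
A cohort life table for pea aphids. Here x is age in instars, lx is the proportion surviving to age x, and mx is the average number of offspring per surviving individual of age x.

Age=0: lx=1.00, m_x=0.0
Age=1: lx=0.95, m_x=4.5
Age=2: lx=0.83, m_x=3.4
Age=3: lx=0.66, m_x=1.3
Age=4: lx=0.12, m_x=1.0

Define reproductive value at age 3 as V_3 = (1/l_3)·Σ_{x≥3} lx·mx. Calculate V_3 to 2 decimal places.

lx·mx for x ≥ 3: 0.858, 0.12 → sum = 0.978
V_3 = 0.978 / l_3 = 0.978 / 0.66 = 1.481818… → 1.48

1.48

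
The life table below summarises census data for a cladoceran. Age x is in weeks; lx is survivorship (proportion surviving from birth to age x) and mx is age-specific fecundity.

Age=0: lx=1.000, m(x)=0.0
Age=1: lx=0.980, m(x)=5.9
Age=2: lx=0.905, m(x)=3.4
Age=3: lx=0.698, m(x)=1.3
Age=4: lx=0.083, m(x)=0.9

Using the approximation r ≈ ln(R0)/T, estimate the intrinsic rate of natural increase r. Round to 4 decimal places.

R0 = Σ lx·mx = 0 + 5.782 + 3.077 + 0.9074 + 0.0747 = 9.8411
Σ x·lx·mx = 14.957; T = 14.957/9.8411 = 1.51985…
r ≈ ln(R0)/T = ln(9.8411)/1.51985… = 1.504469… → 1.5045

1.5045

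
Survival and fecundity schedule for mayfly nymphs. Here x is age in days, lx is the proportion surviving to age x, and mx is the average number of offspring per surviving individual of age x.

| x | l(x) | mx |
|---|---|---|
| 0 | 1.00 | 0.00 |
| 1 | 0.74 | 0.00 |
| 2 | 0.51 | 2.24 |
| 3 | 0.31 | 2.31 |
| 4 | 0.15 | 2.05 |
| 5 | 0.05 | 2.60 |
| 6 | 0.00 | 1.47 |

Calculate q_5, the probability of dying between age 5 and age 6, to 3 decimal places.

1.000

q_5 = (l_5 − l_6) / l_5 = (0.05 − 0) / 0.05
     = 0.05 / 0.05 = 1 → 1.000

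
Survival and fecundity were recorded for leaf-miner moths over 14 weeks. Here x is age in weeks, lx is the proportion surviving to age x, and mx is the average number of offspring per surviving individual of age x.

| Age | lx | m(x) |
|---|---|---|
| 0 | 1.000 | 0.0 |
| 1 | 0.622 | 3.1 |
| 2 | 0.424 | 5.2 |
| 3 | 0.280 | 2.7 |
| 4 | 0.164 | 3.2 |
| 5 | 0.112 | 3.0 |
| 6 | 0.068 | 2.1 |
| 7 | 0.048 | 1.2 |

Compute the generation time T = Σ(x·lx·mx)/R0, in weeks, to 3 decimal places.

2.293

lx·mx: 0, 1.9282, 2.2048, 0.756, 0.5248, 0.336, 0.1428, 0.0576 → R0 = 5.9502
x·lx·mx: 0, 1.9282, 4.4096, 2.268, 2.0992, 1.68, 0.8568, 0.4032 → Σ = 13.645
T = 13.645 / 5.9502 = 2.2932… → 2.293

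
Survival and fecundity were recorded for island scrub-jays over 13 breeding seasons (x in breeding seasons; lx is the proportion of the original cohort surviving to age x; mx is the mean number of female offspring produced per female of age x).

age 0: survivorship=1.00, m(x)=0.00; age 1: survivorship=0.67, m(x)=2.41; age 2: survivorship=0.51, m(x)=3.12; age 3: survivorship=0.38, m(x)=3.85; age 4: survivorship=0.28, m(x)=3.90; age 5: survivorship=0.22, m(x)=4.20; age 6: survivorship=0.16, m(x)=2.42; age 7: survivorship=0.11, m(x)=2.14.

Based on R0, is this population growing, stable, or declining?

R0 = Σ lx·mx = 0 + 1.6147 + 1.5912 + 1.463 + 1.092 + 0.924 + 0.3872 + 0.2354 = 7.3075
R0 > 1, so the population is growing.

growing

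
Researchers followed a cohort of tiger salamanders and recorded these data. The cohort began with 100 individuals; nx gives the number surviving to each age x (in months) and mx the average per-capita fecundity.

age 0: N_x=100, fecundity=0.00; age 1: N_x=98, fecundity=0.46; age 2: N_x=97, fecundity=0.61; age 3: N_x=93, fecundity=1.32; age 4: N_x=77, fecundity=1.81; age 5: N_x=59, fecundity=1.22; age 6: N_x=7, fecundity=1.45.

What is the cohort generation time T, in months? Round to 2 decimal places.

3.37

lx = nx/n0 = nx/100: 1, 0.98, 0.97, 0.93, 0.77, 0.59, 0.07
lx·mx: 0, 0.4508, 0.5917, 1.2276, 1.3937, 0.7198, 0.1015 → R0 = 4.4851
x·lx·mx: 0, 0.4508, 1.1834, 3.6828, 5.5748, 3.599, 0.609 → Σ = 15.0998
T = 15.0998 / 4.4851 = 3.366658… → 3.37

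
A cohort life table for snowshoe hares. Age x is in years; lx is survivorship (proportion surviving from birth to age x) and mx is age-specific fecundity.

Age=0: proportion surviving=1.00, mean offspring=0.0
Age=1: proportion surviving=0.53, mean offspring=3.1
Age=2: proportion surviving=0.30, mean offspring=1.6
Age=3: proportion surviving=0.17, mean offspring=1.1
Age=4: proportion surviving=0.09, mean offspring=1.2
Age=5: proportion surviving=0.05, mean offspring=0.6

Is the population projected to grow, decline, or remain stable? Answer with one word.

growing

R0 = Σ lx·mx = 0 + 1.643 + 0.48 + 0.187 + 0.108 + 0.03 = 2.448
R0 > 1, so the population is growing.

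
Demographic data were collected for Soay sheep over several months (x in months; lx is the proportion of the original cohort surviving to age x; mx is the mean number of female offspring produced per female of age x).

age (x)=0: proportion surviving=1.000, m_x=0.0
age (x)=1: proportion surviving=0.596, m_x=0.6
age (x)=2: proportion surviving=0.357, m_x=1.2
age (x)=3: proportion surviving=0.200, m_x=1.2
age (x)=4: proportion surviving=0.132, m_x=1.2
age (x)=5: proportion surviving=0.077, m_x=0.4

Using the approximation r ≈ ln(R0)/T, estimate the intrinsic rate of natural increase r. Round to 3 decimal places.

0.087

R0 = Σ lx·mx = 0 + 0.3576 + 0.4284 + 0.24 + 0.1584 + 0.0308 = 1.2152
Σ x·lx·mx = 2.722; T = 2.722/1.2152 = 2.23996…
r ≈ ln(R0)/T = ln(1.2152)/2.23996… = 0.08701… → 0.087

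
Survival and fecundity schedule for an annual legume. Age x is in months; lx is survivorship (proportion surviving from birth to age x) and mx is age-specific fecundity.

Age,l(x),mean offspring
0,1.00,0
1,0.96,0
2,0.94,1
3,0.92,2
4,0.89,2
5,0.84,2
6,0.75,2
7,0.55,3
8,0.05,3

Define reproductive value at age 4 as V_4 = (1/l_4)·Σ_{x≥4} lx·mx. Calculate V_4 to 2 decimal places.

7.60

lx·mx for x ≥ 4: 1.78, 1.68, 1.5, 1.65, 0.15 → sum = 6.76
V_4 = 6.76 / l_4 = 6.76 / 0.89 = 7.595506… → 7.60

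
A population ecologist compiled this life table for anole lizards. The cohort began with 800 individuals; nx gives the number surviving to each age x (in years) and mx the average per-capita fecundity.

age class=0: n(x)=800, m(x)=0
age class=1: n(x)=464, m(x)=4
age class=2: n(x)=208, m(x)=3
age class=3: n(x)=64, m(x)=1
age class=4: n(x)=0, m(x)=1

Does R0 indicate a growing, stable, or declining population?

lx = nx/n0 = nx/800: 1, 0.58, 0.26, 0.08, 0
R0 = Σ lx·mx = 0 + 2.32 + 0.78 + 0.08 + 0 = 3.18
R0 > 1, so the population is growing.

growing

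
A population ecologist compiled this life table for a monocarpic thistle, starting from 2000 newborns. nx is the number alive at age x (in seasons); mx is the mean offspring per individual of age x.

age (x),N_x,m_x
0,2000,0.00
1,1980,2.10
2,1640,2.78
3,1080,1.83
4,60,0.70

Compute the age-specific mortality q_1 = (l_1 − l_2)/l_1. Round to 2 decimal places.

lx = nx/n0 = nx/2000: 1, 0.99, 0.82, 0.54, 0.03
q_1 = (l_1 − l_2) / l_1 = (0.99 − 0.82) / 0.99
     = 0.17 / 0.99 = 0.171717… → 0.17

0.17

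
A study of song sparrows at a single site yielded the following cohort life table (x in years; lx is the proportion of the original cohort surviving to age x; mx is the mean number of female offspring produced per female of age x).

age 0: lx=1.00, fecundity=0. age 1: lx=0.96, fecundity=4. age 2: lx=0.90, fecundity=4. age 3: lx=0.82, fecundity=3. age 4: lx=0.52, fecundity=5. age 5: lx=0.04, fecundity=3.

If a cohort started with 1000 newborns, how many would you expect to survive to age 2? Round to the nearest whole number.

900

Expected survivors = N0 · l_2 = 1000 × 0.90 = 900 → 900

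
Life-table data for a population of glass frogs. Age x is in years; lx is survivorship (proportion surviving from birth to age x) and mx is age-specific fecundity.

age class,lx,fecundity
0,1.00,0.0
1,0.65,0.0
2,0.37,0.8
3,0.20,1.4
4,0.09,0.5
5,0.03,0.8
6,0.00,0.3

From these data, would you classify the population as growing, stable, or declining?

declining

R0 = Σ lx·mx = 0 + 0 + 0.296 + 0.28 + 0.045 + 0.024 + 0 = 0.645
R0 < 1, so the population is declining.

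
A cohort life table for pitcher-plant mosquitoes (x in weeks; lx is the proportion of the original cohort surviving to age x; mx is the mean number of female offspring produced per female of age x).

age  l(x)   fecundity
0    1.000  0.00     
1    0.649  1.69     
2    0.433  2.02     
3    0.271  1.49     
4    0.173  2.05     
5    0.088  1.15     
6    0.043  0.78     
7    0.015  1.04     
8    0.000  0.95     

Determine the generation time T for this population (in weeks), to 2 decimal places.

lx·mx: 0, 1.09681, 0.87466, 0.40379, 0.35465, 0.1012, 0.03354, 0.0156, 0 → R0 = 2.88025
x·lx·mx: 0, 1.09681, 1.74932, 1.21137, 1.4186, 0.506, 0.20124, 0.1092, 0 → Σ = 6.29254
T = 6.29254 / 2.88025 = 2.18472… → 2.18

2.18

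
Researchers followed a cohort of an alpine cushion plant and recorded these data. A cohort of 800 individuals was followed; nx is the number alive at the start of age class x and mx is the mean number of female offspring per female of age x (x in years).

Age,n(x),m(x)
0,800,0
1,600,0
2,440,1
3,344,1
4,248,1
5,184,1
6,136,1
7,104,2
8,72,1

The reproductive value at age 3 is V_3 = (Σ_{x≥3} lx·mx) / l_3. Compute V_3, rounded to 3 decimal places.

lx = nx/n0 = nx/800: 1, 0.75, 0.55, 0.43, 0.31, 0.23, 0.17, 0.13, 0.09
lx·mx for x ≥ 3: 0.43, 0.31, 0.23, 0.17, 0.26, 0.09 → sum = 1.49
V_3 = 1.49 / l_3 = 1.49 / 0.43 = 3.465116… → 3.465

3.465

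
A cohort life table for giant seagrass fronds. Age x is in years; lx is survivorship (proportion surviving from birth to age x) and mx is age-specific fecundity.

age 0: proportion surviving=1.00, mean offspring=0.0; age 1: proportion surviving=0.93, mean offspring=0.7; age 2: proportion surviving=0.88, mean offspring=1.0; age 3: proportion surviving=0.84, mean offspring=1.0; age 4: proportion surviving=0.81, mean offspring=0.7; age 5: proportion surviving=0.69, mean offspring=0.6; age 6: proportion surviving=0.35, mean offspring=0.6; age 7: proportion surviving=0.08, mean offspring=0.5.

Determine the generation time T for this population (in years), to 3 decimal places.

lx·mx: 0, 0.651, 0.88, 0.84, 0.567, 0.414, 0.21, 0.04 → R0 = 3.602
x·lx·mx: 0, 0.651, 1.76, 2.52, 2.268, 2.07, 1.26, 0.28 → Σ = 10.809
T = 10.809 / 3.602 = 3.000833… → 3.001

3.001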